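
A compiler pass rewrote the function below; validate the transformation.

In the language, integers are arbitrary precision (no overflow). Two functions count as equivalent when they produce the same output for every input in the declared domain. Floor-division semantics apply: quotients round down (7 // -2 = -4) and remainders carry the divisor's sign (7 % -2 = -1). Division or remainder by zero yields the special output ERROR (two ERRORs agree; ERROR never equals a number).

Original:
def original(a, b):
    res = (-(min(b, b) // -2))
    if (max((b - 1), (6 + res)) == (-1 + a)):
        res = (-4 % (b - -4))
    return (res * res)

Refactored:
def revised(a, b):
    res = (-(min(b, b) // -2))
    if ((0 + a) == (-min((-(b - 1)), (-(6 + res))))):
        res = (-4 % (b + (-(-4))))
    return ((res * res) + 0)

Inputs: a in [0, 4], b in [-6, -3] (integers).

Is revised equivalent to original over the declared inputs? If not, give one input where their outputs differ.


These are not equivalent — on a=3, b=-6 the outputs split (9 vs 0).
original: res = -3; (max((b - 1), (6 + res)) == (-1 + a)) -> false; return 9
revised: res = -3; ((0 + a) == (-min((-(b - 1)), (-(6 + res))))) -> true; res = 0; return 0
verdict: not equivalent; witness: a=3, b=-6


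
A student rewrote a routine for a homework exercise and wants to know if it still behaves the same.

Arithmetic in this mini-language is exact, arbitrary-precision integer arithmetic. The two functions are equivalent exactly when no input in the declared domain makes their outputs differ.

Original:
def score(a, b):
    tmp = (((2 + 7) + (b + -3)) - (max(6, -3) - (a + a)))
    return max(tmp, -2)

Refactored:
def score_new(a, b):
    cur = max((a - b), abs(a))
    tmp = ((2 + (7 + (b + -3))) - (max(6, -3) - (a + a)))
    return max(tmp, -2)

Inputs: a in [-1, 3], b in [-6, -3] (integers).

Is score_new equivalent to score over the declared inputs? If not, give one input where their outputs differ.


Changes here: min/max/abs usage differs; local variable names differ; statement counts differ; arithmetic usage differs; the full 20-point sweep finds no disagreement.
verdict: equivalent


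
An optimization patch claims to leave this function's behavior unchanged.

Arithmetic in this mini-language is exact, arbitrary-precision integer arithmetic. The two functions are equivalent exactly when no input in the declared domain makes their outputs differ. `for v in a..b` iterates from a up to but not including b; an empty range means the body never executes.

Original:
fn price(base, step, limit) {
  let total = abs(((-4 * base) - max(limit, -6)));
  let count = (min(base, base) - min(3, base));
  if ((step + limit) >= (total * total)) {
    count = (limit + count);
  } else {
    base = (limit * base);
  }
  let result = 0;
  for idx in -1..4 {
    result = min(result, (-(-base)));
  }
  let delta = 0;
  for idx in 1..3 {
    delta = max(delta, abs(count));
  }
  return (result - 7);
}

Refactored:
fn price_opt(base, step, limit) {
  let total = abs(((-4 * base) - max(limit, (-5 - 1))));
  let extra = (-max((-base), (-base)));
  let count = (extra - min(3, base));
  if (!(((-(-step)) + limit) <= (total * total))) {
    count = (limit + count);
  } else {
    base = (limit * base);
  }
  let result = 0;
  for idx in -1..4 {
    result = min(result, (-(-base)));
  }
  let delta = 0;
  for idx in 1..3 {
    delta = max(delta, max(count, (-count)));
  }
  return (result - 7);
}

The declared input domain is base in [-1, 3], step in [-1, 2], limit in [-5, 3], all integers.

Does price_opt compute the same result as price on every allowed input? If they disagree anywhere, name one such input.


Not equivalent: base=-1, step=2, limit=2 separates them (-8 vs -9).
price: total = 2; count = 0; ((step + limit) >= (total * total)) -> true; count = 2; result = 0; [idx=-1]; result = -1; [idx=0]; result = -1; [idx=1]; result = -1; [idx=2]; result = -1; [idx=3]; result = -1; delta = 0; [idx=1]; delta = 2; [idx=2]; delta = 2; return -8
price_opt: total = 2; extra = -1; count = 0; (!(((-(-step)) + limit) <= (total * total))) -> false; base = -2; result = 0; [idx=-1]; result = -2; [idx=0]; result = -2; [idx=1]; result = -2; [idx=2]; result = -2; [idx=3]; result = -2; delta = 0; [idx=1]; delta = 0; [idx=2]; delta = 0; return -9
verdict: not equivalent; witness: base=-1, step=2, limit=2


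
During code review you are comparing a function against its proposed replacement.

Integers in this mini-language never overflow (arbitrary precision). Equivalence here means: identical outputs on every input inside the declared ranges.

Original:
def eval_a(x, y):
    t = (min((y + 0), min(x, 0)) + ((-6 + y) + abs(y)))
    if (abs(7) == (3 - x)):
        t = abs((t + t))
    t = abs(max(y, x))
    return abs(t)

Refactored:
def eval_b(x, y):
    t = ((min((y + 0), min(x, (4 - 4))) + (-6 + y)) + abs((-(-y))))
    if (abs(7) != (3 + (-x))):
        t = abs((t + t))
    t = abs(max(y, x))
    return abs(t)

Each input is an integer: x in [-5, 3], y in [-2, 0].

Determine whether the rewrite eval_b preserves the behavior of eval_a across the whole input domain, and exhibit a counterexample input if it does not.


There is a behavioral-looking edit here, yet the outcome never shifts on this domain; all 27 inputs agree.
verdict: equivalent


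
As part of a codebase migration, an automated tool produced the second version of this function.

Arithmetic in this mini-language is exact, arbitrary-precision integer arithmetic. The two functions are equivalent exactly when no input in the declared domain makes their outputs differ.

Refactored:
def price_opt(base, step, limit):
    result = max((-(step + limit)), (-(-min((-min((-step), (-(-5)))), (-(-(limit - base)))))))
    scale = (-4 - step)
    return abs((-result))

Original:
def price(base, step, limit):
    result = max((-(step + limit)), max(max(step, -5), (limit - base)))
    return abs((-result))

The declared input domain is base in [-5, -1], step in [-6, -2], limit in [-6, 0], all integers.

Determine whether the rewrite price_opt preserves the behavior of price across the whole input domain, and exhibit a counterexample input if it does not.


On input base=-5, step=-4, limit=0, price returns 5 while price_opt returns 4.
verdict: not equivalent; witness: base=-5, step=-4, limit=0


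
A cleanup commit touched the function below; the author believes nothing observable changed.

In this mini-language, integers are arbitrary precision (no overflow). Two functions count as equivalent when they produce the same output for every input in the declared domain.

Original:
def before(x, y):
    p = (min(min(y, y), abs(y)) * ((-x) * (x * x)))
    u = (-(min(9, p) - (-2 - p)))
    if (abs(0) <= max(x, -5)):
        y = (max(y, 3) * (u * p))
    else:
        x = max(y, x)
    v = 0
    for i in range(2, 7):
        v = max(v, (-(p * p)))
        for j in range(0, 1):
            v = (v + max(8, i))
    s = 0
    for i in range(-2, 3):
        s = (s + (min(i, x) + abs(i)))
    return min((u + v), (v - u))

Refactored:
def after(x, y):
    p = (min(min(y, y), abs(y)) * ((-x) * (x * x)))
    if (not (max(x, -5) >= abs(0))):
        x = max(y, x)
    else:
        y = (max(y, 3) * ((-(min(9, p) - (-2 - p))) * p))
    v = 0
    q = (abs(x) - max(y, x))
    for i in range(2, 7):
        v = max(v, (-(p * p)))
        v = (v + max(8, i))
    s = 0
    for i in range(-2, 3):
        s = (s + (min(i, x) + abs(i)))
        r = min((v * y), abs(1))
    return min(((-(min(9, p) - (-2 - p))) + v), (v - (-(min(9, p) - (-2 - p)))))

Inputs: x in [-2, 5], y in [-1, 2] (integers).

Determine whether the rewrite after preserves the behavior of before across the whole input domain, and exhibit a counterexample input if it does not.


Differences: constant usage differs, plus min/max/abs usage differs, plus comparison usage differs, plus boolean connective usage differs, plus arithmetic usage differs, plus local variable names differ, plus loop structure differs — yet all 32 inputs agree.
verdict: equivalent


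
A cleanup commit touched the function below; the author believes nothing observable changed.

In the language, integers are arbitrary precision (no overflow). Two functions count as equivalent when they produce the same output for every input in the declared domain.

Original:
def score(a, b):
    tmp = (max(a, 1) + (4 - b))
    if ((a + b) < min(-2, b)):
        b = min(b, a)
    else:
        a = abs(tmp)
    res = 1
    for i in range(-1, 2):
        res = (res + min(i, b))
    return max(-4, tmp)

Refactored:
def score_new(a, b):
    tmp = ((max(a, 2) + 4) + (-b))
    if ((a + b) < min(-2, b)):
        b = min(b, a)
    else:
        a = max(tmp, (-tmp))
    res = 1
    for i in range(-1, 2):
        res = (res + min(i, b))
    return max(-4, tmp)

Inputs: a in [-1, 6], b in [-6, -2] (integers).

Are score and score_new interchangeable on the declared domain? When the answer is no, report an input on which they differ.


Not equivalent: a=-1, b=-6 separates them (11 vs 12).
score: tmp becomes 11; next ((a + b) < min(-2, b)) evaluates to true; next b becomes -6; next res becomes 1; next at i=-1:; next res becomes -5; next at i=0:; next res becomes -11; next at i=1:; next res becomes -17; next final value 11
score_new: tmp becomes 12; next ((a + b) < min(-2, b)) evaluates to true; next b becomes -6; next res becomes 1; next at i=-1:; next res becomes -5; next at i=0:; next res becomes -11; next at i=1:; next res becomes -17; next final value 12
verdict: not equivalent; witness: a=-1, b=-6


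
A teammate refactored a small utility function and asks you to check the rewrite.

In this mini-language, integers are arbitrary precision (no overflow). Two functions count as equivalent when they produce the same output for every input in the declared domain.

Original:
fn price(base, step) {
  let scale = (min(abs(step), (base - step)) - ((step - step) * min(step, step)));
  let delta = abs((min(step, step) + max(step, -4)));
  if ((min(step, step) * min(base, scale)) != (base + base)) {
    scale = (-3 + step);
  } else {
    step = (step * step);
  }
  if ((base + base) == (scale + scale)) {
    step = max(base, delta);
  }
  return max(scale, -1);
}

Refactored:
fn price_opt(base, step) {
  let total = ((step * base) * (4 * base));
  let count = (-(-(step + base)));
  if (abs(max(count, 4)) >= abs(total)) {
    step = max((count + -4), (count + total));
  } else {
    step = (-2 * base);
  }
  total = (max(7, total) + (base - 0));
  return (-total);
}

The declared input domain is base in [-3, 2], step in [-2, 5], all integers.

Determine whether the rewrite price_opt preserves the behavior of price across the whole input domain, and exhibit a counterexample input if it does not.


These are not equivalent — on base=-3, step=-2 the outputs split (-1 vs -4).
price: scale=-1, then delta=4, then ((min(step, step) * min(base, scale)) != (base + base)) is true, then scale=-5, then ((base + base) == (scale + scale)) is false, then returns -1
price_opt: total=-72, then count=-5, then (abs(max(count, 4)) >= abs(total)) is false, then step=6, then total=4, then returns -4
verdict: not equivalent; witness: base=-3, step=-2


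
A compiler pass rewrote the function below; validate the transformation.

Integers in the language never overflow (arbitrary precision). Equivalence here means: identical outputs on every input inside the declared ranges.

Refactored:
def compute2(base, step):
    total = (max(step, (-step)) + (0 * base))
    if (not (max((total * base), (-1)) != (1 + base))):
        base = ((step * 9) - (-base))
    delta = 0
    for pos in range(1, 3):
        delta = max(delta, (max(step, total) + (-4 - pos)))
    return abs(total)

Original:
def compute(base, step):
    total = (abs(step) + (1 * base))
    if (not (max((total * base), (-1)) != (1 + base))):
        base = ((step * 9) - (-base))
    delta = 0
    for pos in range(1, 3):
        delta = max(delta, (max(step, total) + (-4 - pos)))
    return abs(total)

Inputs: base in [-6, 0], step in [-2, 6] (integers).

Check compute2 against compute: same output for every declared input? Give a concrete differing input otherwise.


Consider the input base=-6, step=-2.
compute: total := -4 | (not (max((total * base), (-1)) != (1 + base))): false | delta := 0 | iter pos=1: | delta := 0 | iter pos=2: | delta := 0 | result 4
compute2: total := 2 | (not (max((total * base), (-1)) != (1 + base))): false | delta := 0 | iter pos=1: | delta := 0 | iter pos=2: | delta := 0 | result 2
4 against 2: the behavior changed.
verdict: not equivalent; witness: base=-6, step=-2


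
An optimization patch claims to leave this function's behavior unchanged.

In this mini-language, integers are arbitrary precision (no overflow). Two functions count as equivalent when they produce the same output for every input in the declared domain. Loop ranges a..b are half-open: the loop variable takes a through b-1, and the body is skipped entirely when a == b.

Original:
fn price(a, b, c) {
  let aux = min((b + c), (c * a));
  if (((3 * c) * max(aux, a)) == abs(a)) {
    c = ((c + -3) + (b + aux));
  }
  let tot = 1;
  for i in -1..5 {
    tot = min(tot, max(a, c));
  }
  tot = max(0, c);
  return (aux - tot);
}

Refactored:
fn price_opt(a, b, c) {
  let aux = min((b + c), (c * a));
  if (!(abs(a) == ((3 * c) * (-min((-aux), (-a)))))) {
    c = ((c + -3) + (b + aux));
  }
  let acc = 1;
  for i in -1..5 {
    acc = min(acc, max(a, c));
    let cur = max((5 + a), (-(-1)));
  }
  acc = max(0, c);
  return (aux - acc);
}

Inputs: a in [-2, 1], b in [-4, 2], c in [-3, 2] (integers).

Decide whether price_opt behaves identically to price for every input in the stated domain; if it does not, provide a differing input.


These are not equivalent — on a=-2, b=-4, c=1 the outputs split (-4 vs -3).
price: aux := -3 | (((3 * c) * max(aux, a)) == abs(a)): false | tot := 1 | iter i=-1: | tot := 1 | iter i=0: | tot := 1 | iter i=1: | tot := 1 | iter i=2: | tot := 1 | iter i=3: | tot := 1 | iter i=4: | tot := 1 | tot := 1 | result -4
price_opt: aux := -3 | (!(abs(a) == ((3 * c) * (-min((-aux), (-a)))))): true | c := -9 | acc := 1 | iter i=-1: | acc := -2 | cur := 3 | iter i=0: | acc := -2 | cur := 3 | iter i=1: | acc := -2 | cur := 3 | iter i=2: | acc := -2 | cur := 3 | iter i=3: | acc := -2 | cur := 3 | iter i=4: | acc := -2 | cur := 3 | acc := 0 | result -3
verdict: not equivalent; witness: a=-2, b=-4, c=1


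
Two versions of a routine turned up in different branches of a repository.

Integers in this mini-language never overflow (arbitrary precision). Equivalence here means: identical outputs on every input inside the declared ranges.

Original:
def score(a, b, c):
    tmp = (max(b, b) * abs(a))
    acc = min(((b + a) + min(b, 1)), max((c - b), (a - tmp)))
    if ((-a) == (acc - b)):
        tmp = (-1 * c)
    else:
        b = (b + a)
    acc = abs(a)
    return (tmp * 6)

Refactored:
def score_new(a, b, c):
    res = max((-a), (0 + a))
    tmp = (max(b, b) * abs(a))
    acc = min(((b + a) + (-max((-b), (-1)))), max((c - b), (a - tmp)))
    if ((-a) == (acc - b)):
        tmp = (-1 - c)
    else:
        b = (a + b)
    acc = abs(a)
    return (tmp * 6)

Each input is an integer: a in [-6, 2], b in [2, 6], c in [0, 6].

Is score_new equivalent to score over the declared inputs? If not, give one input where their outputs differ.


Try a=0, b=2, c=4.
score: tmp becomes 0; next acc becomes 2; next ((-a) == (acc - b)) evaluates to true; next tmp becomes -4; next acc becomes 0; next final value -24
score_new: res becomes 0; next tmp becomes 0; next acc becomes 2; next ((-a) == (acc - b)) evaluates to true; next tmp becomes -5; next acc becomes 0; next final value -30
-24 vs -30 — the two versions disagree here.
verdict: not equivalent; witness: a=0, b=2, c=4


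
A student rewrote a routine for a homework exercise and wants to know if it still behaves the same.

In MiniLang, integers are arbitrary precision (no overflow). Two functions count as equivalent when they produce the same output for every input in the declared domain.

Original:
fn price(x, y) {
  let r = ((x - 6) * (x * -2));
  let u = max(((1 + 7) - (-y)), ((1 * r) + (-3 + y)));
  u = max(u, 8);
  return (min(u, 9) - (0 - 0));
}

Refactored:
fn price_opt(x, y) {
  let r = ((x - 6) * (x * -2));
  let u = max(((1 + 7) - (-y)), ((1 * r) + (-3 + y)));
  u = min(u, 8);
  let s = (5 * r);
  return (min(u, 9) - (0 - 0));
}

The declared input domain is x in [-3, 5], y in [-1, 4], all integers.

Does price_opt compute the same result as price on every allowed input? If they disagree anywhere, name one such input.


Not equivalent: x=-3, y=-1 separates them (8 vs 7).
price: r := -54 | u := 7 | u := 8 | result 8
price_opt: r := -54 | u := 7 | u := 7 | s := -270 | result 7
verdict: not equivalent; witness: x=-3, y=-1


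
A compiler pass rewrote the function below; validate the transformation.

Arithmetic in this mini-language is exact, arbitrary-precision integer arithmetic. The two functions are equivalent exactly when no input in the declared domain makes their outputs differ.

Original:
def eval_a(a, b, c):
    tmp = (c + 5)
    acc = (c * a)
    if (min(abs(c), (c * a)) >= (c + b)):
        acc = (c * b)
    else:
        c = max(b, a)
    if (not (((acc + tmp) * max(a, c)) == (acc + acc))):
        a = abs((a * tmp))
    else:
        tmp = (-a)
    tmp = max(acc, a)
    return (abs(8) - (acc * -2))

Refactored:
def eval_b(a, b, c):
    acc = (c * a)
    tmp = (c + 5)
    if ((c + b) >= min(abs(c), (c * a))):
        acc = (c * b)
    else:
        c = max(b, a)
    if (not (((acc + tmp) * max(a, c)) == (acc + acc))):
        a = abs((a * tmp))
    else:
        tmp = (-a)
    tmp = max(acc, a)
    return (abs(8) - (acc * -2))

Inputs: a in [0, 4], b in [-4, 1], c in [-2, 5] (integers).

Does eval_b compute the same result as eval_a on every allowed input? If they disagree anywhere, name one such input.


Input a=0, b=-4, c=-2: 24 from eval_a versus 8 from eval_b.
verdict: not equivalent; witness: a=0, b=-4, c=-2


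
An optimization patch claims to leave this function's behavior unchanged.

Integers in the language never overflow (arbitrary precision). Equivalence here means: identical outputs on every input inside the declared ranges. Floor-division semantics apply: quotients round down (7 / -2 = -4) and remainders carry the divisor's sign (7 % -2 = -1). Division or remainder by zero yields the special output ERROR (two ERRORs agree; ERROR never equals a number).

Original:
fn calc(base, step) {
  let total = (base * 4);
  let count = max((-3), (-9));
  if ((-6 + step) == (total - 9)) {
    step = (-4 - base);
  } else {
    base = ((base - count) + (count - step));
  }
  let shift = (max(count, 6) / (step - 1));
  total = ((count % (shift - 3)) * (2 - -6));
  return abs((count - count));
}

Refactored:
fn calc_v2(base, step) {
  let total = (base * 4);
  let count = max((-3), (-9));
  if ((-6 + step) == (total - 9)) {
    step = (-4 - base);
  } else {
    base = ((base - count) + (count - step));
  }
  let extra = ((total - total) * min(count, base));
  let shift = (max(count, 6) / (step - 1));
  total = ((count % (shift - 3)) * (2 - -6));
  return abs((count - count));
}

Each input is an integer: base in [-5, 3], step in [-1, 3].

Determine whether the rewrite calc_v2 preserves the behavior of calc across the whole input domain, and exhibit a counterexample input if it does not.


This is a faithful refactor — arithmetic usage differs, and statement counts differ, and min/max/abs usage differs, and local variable names differ, but the computed results match everywhere.
As a probe, take base=-4, step=2: calc runs total=-16, then count=-3, then ((-6 + step) == (total - 9)) is false, then base=-6, then shift=6, then total=0, then returns 0; calc_v2 runs total=-16, then count=-3, then ((-6 + step) == (total - 9)) is false, then base=-6, then extra=0, then shift=6, then total=0, then returns 0; both end at 0.
Checked all 45 inputs in the declared domain: the outputs agree on every one.
verdict: equivalent


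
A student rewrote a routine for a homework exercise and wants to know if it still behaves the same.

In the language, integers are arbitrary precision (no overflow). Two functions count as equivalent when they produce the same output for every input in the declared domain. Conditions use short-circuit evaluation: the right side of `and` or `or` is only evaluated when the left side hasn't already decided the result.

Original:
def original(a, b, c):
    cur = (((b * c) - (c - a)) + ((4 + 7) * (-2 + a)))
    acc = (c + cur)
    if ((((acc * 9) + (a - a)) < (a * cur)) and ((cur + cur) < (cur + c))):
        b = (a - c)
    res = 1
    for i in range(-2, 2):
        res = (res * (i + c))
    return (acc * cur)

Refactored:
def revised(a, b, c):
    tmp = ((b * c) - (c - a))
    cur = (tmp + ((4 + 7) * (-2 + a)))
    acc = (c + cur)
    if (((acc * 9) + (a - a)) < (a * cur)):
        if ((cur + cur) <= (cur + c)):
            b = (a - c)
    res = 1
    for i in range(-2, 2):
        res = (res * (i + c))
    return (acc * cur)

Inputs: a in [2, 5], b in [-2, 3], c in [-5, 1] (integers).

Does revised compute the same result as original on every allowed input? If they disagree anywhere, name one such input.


Equivalent. The suspicious edit (`((cur + cur) < (cur + c))` became `((cur + cur) <= (cur + c))`) never changes the result for any input inside the declared domain.
Sweeping the whole domain (168 inputs) finds no disagreement.
Spot check at a=3, b=-2, c=-4 — original: cur = 26; acc = 22; ((((acc * 9) + (a - a)) < (a * cur)) and ((cur + cur) < (cur + c))) -> false; res = 1; [i=-2]; res = -6; [i=-1]; res = 30; [i=0]; res = -120; [i=1]; res = 360; return 572. revised: tmp = 15; cur = 26; acc = 22; (((acc * 9) + (a - a)) < (a * cur)) -> false; res = 1; [i=-2]; res = -6; [i=-1]; res = 30; [i=0]; res = -120; [i=1]; res = 360; return 572. Both give 572.
verdict: equivalent


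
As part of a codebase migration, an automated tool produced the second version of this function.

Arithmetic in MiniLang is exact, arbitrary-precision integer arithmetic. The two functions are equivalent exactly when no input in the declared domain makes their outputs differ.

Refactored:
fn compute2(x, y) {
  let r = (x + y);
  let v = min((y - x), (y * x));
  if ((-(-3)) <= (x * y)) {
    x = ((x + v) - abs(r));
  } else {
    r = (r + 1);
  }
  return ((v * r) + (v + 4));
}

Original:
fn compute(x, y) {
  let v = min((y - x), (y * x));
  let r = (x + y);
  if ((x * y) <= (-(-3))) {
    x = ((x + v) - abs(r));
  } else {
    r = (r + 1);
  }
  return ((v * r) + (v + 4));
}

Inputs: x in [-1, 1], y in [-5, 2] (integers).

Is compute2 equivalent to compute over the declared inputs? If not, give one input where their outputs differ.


There is a counterexample at x=-1, y=-5: 20 on one side, 24 on the other.
compute: v = -4; r = -6; ((x * y) <= (-(-3))) -> false; r = -5; return 20
compute2: r = -6; v = -4; ((-(-3)) <= (x * y)) -> true; x = -11; return 24
verdict: not equivalent; witness: x=-1, y=-5


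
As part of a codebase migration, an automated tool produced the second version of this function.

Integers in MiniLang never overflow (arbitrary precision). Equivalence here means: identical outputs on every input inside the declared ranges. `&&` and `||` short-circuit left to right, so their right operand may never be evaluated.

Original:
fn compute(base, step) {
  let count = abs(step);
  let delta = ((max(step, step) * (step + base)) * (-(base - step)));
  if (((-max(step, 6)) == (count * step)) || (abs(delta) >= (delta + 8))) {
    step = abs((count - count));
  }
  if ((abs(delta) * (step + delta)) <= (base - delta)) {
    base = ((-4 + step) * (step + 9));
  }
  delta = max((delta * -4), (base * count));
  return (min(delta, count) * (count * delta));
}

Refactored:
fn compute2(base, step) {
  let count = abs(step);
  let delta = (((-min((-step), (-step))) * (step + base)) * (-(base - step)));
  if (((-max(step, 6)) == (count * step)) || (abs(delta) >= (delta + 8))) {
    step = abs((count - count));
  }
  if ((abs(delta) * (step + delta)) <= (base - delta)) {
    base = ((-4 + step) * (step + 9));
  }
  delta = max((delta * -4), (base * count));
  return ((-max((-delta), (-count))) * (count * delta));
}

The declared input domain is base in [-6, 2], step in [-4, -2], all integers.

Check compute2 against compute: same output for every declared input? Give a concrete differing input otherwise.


Reading the diff, among the changes: same computation, different form.
As a probe, take base=-2, step=-3: compute runs count becomes 3; next delta becomes -15; next (((-max(step, 6)) == (count * step)) || (abs(delta) >= (delta + 8))) evaluates to true; next step becomes 0; next ((abs(delta) * (step + delta)) <= (base - delta)) evaluates to true; next base becomes -36; next delta becomes 60; next final value 540; compute2 runs count becomes 3; next delta becomes -15; next (((-max(step, 6)) == (count * step)) || (abs(delta) >= (delta + 8))) evaluates to true; next step becomes 0; next ((abs(delta) * (step + delta)) <= (base - delta)) evaluates to true; next base becomes -36; next delta becomes 60; next final value 540; both end at 540.
An exhaustive pass over the 27 declared inputs shows identical outputs.
verdict: equivalent


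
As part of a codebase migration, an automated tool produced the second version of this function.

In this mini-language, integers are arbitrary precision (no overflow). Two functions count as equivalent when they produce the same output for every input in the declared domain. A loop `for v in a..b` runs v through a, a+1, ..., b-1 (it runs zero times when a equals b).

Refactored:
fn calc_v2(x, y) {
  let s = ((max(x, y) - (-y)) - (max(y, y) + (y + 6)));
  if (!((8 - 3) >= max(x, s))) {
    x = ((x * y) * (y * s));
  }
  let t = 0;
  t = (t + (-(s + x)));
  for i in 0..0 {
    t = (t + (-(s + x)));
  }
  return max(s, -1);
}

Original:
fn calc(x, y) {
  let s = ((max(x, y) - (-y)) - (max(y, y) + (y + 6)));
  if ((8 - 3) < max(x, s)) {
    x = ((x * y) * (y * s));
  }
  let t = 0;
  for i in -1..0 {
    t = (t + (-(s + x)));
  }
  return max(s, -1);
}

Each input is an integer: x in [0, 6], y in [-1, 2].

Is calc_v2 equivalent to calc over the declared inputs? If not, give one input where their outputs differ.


Behavior is preserved: although statement counts differ; and arithmetic usage differs; and loop structure differs; and boolean connective usage differs; and comparison usage differs, the outputs never diverge.
Tracing x=3, y=1: calc: s becomes -4; next ((8 - 3) < max(x, s)) evaluates to false; next t becomes 0; next at i=-1:; next t becomes 1; next final value -1 | calc_v2: s becomes -4; next (!((8 - 3) >= max(x, s))) evaluates to false; next t becomes 0; next t becomes 1; next i never enters its loop body; next final value -1 — matching result -1.
Sweeping the whole domain (28 inputs) finds no disagreement.
verdict: equivalent


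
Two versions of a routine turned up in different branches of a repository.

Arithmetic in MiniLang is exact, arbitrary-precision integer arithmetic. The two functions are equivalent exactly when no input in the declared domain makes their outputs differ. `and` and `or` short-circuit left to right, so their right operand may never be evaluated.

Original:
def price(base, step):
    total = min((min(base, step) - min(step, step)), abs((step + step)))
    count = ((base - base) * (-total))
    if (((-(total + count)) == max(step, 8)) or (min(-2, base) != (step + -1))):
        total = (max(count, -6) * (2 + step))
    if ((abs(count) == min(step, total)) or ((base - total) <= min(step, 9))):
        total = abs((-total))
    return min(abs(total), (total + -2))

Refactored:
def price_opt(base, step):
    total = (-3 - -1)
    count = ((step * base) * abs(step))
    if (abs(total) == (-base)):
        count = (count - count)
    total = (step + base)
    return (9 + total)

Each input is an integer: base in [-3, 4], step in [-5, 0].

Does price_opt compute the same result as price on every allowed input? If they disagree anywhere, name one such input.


Not equivalent: base=-3, step=-5 separates them (-2 vs 1).
price: total=0, then count=0, then (((-(total + count)) == max(step, 8)) or (min(-2, base) != (step + -1))) is true, then total=0, then ((abs(count) == min(step, total)) or ((base - total) <= min(step, 9))) is false, then returns -2
price_opt: total=-2, then count=75, then (abs(total) == (-base)) is false, then total=-8, then returns 1
verdict: not equivalent; witness: base=-3, step=-5


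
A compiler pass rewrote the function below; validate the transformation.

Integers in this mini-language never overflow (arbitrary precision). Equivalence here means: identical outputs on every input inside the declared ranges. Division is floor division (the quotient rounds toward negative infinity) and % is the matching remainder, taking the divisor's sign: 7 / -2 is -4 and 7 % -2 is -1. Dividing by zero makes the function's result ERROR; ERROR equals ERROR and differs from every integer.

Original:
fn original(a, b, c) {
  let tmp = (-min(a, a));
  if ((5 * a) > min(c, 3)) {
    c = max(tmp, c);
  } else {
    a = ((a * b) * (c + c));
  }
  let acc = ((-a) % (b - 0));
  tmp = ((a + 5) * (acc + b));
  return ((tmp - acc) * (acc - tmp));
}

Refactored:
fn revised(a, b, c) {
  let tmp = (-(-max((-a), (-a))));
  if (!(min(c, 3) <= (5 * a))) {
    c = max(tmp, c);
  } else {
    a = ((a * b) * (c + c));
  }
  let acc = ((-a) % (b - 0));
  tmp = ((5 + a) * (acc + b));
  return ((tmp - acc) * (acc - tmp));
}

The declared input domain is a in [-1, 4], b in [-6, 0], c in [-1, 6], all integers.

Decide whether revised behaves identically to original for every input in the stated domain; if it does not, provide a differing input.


The rewrite breaks on a=-1, b=-6, c=-1, where the results are -1764 and -1521.
original: tmp=1, then ((5 * a) > min(c, 3)) is false, then a=-12, then acc=0, then tmp=42, then returns -1764
revised: tmp=1, then (!(min(c, 3) <= (5 * a))) is true, then c=1, then acc=-5, then tmp=-44, then returns -1521
verdict: not equivalent; witness: a=-1, b=-6, c=-1


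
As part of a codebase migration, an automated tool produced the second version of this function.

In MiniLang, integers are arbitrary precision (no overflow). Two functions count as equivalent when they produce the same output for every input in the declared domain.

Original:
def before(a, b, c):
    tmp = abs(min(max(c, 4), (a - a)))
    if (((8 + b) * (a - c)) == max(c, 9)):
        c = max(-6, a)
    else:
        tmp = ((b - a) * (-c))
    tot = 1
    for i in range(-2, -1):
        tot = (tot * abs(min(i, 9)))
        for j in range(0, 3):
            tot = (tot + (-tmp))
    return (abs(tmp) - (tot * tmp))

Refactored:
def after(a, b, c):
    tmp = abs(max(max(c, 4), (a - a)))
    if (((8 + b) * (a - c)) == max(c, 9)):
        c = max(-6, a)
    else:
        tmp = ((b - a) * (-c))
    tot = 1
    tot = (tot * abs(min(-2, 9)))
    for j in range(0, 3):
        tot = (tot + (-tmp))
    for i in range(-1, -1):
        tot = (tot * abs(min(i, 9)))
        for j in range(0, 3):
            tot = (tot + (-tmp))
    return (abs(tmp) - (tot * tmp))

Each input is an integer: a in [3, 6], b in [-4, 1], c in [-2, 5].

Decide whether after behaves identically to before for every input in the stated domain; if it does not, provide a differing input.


On input a=3, b=1, c=2, before returns 0 while after returns 44.
verdict: not equivalent; witness: a=3, b=1, c=2


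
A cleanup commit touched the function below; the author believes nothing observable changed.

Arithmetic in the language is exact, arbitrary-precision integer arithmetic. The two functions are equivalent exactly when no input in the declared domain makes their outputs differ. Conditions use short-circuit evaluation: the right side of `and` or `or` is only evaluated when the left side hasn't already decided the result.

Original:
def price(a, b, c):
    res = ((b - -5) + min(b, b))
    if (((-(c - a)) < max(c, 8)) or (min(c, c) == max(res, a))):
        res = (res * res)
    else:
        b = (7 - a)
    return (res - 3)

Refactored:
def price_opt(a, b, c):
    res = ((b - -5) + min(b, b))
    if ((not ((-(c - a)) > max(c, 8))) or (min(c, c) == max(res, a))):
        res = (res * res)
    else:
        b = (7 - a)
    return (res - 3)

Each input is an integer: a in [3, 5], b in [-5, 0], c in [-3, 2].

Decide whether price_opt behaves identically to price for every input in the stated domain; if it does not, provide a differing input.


Not equivalent: a=5, b=-5, c=-3 separates them (-8 vs 22).
price: res becomes -5; next (((-(c - a)) < max(c, 8)) or (min(c, c) == max(res, a))) evaluates to false; next b becomes 2; next final value -8
price_opt: res becomes -5; next ((not ((-(c - a)) > max(c, 8))) or (min(c, c) == max(res, a))) evaluates to true; next res becomes 25; next final value 22
verdict: not equivalent; witness: a=5, b=-5, c=-3


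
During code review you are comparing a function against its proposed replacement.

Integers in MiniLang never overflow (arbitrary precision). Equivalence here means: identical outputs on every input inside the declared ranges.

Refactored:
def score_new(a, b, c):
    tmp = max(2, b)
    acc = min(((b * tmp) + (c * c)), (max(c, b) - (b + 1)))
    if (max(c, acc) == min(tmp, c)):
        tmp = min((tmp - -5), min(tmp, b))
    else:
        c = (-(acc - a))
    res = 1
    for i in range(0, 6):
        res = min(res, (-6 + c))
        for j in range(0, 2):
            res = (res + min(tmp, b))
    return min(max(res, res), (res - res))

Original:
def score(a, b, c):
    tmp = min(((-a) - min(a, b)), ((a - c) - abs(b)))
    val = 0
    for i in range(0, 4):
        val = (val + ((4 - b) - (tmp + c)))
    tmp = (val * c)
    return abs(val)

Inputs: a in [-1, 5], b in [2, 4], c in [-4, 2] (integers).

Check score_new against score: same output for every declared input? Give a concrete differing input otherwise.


On input a=-1, b=2, c=-4, score returns 20 while score_new returns -2.
verdict: not equivalent; witness: a=-1, b=2, c=-4


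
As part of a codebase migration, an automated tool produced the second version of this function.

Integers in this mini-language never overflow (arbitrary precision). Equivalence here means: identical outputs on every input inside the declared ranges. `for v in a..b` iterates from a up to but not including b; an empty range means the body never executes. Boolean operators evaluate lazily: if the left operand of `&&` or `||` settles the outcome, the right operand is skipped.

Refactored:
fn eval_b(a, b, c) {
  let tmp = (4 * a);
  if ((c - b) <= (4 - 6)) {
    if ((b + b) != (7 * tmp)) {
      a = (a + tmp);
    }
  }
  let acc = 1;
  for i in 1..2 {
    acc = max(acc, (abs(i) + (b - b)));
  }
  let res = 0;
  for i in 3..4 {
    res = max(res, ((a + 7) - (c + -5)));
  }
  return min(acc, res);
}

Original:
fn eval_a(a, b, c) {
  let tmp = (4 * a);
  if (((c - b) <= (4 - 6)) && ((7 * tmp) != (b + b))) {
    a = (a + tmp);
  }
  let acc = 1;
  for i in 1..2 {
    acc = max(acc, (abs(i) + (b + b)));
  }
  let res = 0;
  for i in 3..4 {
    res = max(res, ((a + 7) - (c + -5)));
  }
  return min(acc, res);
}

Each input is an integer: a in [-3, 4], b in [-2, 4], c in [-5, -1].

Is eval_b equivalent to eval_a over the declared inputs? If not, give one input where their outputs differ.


The rewrite breaks on a=-3, b=1, c=-5, where the results are 2 and 1.
eval_a: tmp := -12 | (((c - b) <= (4 - 6)) && ((7 * tmp) != (b + b))): true | a := -15 | acc := 1 | iter i=1: | acc := 3 | res := 0 | iter i=3: | res := 2 | result 2
eval_b: tmp := -12 | ((c - b) <= (4 - 6)): true | ((b + b) != (7 * tmp)): true | a := -15 | acc := 1 | iter i=1: | acc := 1 | res := 0 | iter i=3: | res := 2 | result 1
verdict: not equivalent; witness: a=-3, b=1, c=-5


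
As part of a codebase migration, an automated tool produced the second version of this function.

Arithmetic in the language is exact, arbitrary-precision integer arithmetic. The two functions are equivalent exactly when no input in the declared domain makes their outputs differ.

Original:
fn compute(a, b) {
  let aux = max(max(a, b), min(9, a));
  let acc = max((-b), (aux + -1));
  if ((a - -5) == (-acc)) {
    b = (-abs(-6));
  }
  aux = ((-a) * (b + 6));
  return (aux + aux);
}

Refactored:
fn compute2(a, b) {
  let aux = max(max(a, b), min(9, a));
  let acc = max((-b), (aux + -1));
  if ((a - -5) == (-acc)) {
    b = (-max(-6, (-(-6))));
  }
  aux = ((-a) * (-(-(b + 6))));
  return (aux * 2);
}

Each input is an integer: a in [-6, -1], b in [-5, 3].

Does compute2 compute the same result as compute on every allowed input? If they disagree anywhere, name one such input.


Comparing the listings, the differences include: arithmetic usage differs; min/max/abs usage differs; constant usage differs.
Spot check at a=-4, b=0 — compute: aux := 0 | acc := 0 | ((a - -5) == (-acc)): false | aux := 24 | result 48. compute2: aux := 0 | acc := 0 | ((a - -5) == (-acc)): false | aux := 24 | result 48. Both give 48.
Every one of the 54 inputs gives matching results.
verdict: equivalent


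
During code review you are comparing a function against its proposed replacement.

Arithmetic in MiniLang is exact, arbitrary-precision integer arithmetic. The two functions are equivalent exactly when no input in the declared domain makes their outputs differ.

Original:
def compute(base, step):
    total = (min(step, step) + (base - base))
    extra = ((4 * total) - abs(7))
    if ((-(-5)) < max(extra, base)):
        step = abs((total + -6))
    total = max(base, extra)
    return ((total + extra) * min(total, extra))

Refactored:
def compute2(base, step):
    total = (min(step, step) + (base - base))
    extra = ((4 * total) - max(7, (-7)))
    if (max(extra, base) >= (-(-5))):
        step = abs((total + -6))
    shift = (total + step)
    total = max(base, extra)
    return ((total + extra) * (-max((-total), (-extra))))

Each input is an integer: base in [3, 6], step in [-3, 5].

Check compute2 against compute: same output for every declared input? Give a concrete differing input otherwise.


Equivalent. One difference looks behavioral, but it never changes the outcome for any declared input.
An exhaustive pass over the 36 declared inputs shows identical outputs.
Tracing base=5, step=1: compute: total becomes 1; next extra becomes -3; next ((-(-5)) < max(extra, base)) evaluates to false; next total becomes 5; next final value -6 | compute2: total becomes 1; next extra becomes -3; next (max(extra, base) >= (-(-5))) evaluates to true; next step becomes 5; next shift becomes 6; next total becomes 5; next final value -6 — matching result -6.
verdict: equivalent


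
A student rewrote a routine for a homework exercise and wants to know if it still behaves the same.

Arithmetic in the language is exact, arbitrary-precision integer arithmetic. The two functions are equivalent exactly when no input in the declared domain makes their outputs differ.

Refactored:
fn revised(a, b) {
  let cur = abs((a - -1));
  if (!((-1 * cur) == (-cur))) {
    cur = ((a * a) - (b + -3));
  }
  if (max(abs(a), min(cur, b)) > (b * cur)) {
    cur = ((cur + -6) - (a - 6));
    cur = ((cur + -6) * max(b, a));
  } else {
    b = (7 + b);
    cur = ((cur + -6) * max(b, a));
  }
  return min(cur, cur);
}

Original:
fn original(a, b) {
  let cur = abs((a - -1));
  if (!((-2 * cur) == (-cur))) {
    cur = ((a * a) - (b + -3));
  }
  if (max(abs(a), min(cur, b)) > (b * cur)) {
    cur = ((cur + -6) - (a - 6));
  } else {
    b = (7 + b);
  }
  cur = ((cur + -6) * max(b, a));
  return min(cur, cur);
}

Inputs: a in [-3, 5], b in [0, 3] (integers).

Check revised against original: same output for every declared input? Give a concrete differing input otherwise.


Not equivalent: a=-3, b=1 separates them (40 vs -1).
original: cur=2, then (!((-2 * cur) == (-cur))) is true, then cur=11, then (max(abs(a), min(cur, b)) > (b * cur)) is false, then b=8, then cur=40, then returns 40
revised: cur=2, then (!((-1 * cur) == (-cur))) is false, then (max(abs(a), min(cur, b)) > (b * cur)) is true, then cur=5, then cur=-1, then returns -1
verdict: not equivalent; witness: a=-3, b=1


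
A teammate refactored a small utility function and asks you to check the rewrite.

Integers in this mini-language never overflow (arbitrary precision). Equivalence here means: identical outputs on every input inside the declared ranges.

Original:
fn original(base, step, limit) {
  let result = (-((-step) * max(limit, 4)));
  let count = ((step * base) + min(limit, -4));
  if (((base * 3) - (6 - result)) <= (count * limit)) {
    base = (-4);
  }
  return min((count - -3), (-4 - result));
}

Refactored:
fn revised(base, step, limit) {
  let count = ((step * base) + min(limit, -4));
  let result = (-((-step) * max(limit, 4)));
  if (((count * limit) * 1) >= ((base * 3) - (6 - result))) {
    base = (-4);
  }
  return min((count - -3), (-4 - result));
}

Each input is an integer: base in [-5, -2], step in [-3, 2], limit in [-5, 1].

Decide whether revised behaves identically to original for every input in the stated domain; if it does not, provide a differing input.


This is a faithful refactor — arithmetic usage differs, plus comparison usage differs, plus constant usage differs, but the computed results match everywhere.
Tracing base=-4, step=-1, limit=0: original: result=-4, then count=0, then (((base * 3) - (6 - result)) <= (count * limit)) is true, then base=-4, then returns 0 | revised: count=0, then result=-4, then (((count * limit) * 1) >= ((base * 3) - (6 - result))) is true, then base=-4, then returns 0 — matching result 0.
An exhaustive pass over the 168 declared inputs shows identical outputs.
verdict: equivalent
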